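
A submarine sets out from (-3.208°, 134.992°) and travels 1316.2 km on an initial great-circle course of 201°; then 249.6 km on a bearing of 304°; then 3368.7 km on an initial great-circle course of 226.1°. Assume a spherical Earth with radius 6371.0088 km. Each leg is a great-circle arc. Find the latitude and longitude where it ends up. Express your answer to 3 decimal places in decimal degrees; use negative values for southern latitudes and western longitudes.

Apply the spherical direct solution leg by leg, carrying full precision between legs.
Leg 1: from (-3.208°, 134.992°), δ = 1316.2/6371.0088 = 0.206592 rad, θ = 201° → φ = -14.239°, λ = 130.642°.
Leg 2: from (-14.239°, 130.642°), δ = 249.6/6371.0088 = 0.039177 rad, θ = 304° → φ = -12.977°, λ = 128.733°.
Leg 3: from (-12.977°, 128.733°), δ = 3368.7/6371.0088 = 0.528755 rad, θ = 226.1° → φ = -32.327°, λ = 103.255°.

latitude -32.327°, longitude 103.255°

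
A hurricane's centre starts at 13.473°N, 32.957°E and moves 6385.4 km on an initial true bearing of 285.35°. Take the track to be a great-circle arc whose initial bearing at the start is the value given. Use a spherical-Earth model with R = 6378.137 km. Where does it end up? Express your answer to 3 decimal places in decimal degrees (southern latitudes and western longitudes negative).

latitude 20.025°, longitude -26.846°

Angular distance δ = d/R = 6385.4 / 6378.137 = 1.001139 rad.
With φ₁ = 13.473° = 0.235148 rad and θ = 285.35° = 4.980297 rad:
Applying the spherical law of cosines for sides, sin φ₂ = sin φ₁ cos δ + cos φ₁ sin δ cos θ = 0.342438, so φ₂ = 20.025°.
Then Δλ = atan2(-0.789698, 0.459560) = -1.043759 rad, from sin θ sin δ cos φ₁ over cos δ − sin φ₁ sin φ₂.
Hence λ₂ = 32.957° + -59.803° = -26.846°.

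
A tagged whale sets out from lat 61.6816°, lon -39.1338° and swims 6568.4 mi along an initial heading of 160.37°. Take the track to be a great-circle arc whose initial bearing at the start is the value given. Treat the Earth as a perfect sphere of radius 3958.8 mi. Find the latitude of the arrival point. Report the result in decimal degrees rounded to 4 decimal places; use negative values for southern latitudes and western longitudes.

latitude -31.5183°

The arc subtends δ = 6568.4/3958.8 = 1.659190 rad at the centre.
With φ₁ = 61.6816° = 1.076547 rad and θ = 160.37° = 2.798985 rad:
Applying the spherical law of cosines for sides, sin φ₂ = sin φ₁ cos δ + cos φ₁ sin δ cos θ = -0.522770, so φ₂ = -31.5183°.
Then Δλ = atan2(0.158740, 0.371930) = 0.403396 rad, from sin θ sin δ cos φ₁ over cos δ − sin φ₁ sin φ₂.
λ₂ = -39.1338° + 23.1129° = -16.0209°.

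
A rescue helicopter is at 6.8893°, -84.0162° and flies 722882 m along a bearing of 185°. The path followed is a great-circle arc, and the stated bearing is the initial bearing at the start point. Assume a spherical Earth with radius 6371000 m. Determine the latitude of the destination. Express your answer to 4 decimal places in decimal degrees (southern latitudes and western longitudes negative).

latitude 0.4128°

Angular distance δ = d/R = 722882 / 6371000 = 0.113464 rad.
Start latitude φ₁ = 0.120241 rad; initial bearing θ = 3.228859 rad.
Applying the spherical law of cosines for sides, sin φ₂ = sin φ₁ cos δ + cos φ₁ sin δ cos θ = 0.007204, so φ₂ = 0.4128°.
Then Δλ = atan2(-0.009797, 0.992706) = -0.009868 rad, from sin θ sin δ cos φ₁ over cos δ − sin φ₁ sin φ₂.
λ₂ = -84.0162° + -0.5654° = -84.5816°.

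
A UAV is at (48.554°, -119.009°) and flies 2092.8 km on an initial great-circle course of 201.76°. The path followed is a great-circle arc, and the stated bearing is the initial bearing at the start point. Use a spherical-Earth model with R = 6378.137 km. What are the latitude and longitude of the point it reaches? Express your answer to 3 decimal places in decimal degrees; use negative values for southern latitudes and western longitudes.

The arc subtends δ = 2092.8/6378.137 = 0.328121 rad at the centre.
Start latitude φ₁ = 0.847427 rad; initial bearing θ = 3.521376 rad.
sin φ₂ = sin φ₁ cos δ + cos φ₁ sin δ cos θ = (0.749580)(0.946650) + (0.661914)(0.322265)(-0.928745) = 0.511478
φ₂ = asin(0.511478) = 0.536903 rad = 30.762°.
Δλ = atan2( sin θ sin δ cos φ₁ , cos δ − sin φ₁ sin φ₂ ) = atan2(-0.079079, 0.563256) = -0.139484 rad = -7.992°.
λ₂ = -119.009° + -7.992° = -127.001°.

latitude 30.762°, longitude -127.001°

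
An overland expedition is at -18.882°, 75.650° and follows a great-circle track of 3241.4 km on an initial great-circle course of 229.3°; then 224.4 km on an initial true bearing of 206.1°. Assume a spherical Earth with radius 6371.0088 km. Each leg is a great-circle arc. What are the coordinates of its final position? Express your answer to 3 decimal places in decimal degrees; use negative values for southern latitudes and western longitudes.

Apply the spherical direct solution leg by leg, carrying full precision between legs.
Leg 1: from (-18.882°, 75.650°), δ = 3241.4/6371.0088 = 0.508773 rad, θ = 229.3° → φ = -35.674°, λ = 48.611°.
Leg 2: from (-35.674°, 48.611°), δ = 224.4/6371.0088 = 0.035222 rad, θ = 206.1° → φ = -37.482°, λ = 47.492°.

latitude -37.482°, longitude 47.492°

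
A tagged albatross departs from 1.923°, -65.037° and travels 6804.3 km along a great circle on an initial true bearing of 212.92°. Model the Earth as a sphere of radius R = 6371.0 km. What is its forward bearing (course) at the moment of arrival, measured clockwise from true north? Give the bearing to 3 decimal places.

Angular distance δ = d/R = 6804.3 / 6371 = 1.068011 rad.
Converting: φ₁ = 0.033563 rad, θ = 3.716155 rad.
Applying the spherical law of cosines for sides, sin φ₂ = sin φ₁ cos δ + cos φ₁ sin δ cos θ = -0.718962, so φ₂ = -45.969°.
For the longitude increment, Δλ = atan2( sin θ sin δ cos φ₁, cos δ − sin φ₁ sin φ₂ ) = atan2(-0.475942, 0.505994) = -43.247°.
λ₂ = -65.037° + -43.247° = -108.284°.
The forward bearing on arrival equals the back-azimuth from the destination plus 180°.
Back-azimuth from P₂ (-45.969°, -108.284°) to P₁ (1.923°, -65.037°), with Δλ' = λ₁ − λ₂ = 43.247°: atan2( sin Δλ' cos φ₁ , cos φ₂ sin φ₁ − sin φ₂ cos φ₁ cos Δλ' ) = 51.395°.
Final bearing = (51.395° + 180°) mod 360° = 231.395°.

final bearing 231.395°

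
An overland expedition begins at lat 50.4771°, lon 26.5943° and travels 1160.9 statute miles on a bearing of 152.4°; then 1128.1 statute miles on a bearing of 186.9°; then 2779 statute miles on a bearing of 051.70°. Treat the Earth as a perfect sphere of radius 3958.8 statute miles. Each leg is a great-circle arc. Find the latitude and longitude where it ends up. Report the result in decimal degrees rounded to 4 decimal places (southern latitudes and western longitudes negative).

Apply the spherical direct solution leg by leg, carrying full precision between legs.
Leg 1: from (50.4771°, 26.5943°), δ = 1160.9/3958.8 = 0.293245 rad, θ = 152.4° → φ = 35.1291°, λ = 36.0187°.
Leg 2: from (35.1291°, 36.0187°), δ = 1128.1/3958.8 = 0.284960 rad, θ = 186.9° → φ = 18.9029°, λ = 33.9729°.
Leg 3: from (18.9029°, 33.9729°), δ = 2779/3958.8 = 0.701980 rad, θ = 51.7° → φ = 38.7553°, λ = 74.5016°.

latitude 38.7553°, longitude 74.5016°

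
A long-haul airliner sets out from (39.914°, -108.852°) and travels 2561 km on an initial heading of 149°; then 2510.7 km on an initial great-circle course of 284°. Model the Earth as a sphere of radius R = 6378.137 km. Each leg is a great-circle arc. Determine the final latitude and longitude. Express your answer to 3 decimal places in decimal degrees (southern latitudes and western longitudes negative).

latitude 23.304°, longitude -120.428°

Apply the spherical direct solution leg by leg, carrying full precision between legs.
Leg 1: from (39.914°, -108.852°), δ = 2561/6378.137 = 0.401528 rad, θ = 149° → φ = 19.491°, λ = -96.523°.
Leg 2: from (19.491°, -96.523°), δ = 2510.7/6378.137 = 0.393642 rad, θ = 284° → φ = 23.304°, λ = -120.428°.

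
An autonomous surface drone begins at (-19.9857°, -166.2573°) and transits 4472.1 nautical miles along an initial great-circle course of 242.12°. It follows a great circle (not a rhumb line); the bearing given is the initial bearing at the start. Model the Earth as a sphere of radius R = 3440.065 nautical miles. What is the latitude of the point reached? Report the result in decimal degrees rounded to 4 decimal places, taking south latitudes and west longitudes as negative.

latitude -30.9889°

Angular distance δ = d/R = 4472.1 / 3440.065 = 1.300005 rad.
Start latitude φ₁ = -0.348816 rad; initial bearing θ = 4.225791 rad.
Destination latitude: φ₂ = arcsin( sin φ₁ cos δ + cos φ₁ sin δ cos θ ) = arcsin(-0.514872) = -30.9889°.
For the longitude increment, Δλ = atan2( sin θ sin δ cos φ₁, cos δ − sin φ₁ sin φ₂ ) = atan2(-0.800426, 0.091519) = -83.4773°.
λ₂ = -166.2573° + -83.4773° = -249.7346°, normalized to (−180°, 180°] → 110.2654°.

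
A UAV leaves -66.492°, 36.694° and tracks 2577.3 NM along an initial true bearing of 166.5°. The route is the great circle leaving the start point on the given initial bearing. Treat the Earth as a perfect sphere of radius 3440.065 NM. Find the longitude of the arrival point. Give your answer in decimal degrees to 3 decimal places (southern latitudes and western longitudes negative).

longitude -170.072°

Central angle δ = d/R = 0.749201 rad.
With φ₁ = -66.492° = -1.160504 rad and θ = 166.5° = 2.905973 rad:
Applying the spherical law of cosines for sides, sin φ₂ = sin φ₁ cos δ + cos φ₁ sin δ cos θ = -0.935612, so φ₂ = -69.327°.
For the longitude increment, Δλ = atan2( sin θ sin δ cos φ₁, cos δ − sin φ₁ sin φ₂ ) = atan2(0.063417, -0.125727) = 153.234°.
λ₂ = 36.694° + 153.234° = 189.928°, normalized to (−180°, 180°] → -170.072°.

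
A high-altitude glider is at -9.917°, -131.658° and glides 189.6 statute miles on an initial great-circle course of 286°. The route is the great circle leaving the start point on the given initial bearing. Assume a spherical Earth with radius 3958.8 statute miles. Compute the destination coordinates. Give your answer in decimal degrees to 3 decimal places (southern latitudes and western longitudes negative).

latitude -9.150°, longitude -134.330°

δ = 189.6/3958.8 = 0.047893 rad (2.7441°).
Start latitude φ₁ = -0.173084 rad; initial bearing θ = 4.991642 rad.
Destination latitude: φ₂ = arcsin( sin φ₁ cos δ + cos φ₁ sin δ cos θ ) = arcsin(-0.159025) = -9.150°.
For the longitude increment, Δλ = atan2( sin θ sin δ cos φ₁, cos δ − sin φ₁ sin φ₂ ) = atan2(-0.045333, 0.971466) = -2.672°.
Hence λ₂ = -131.658° + -2.672° = -134.330°.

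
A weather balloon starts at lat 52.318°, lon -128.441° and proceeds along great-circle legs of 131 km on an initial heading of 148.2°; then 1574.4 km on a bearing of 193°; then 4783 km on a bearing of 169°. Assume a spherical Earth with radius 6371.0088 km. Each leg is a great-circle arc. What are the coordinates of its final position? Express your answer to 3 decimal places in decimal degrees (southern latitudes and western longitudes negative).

Apply the spherical direct solution leg by leg, carrying full precision between legs.
Leg 1: from (52.318°, -128.441°), δ = 131/6371.0088 = 0.020562 rad, θ = 148.2° → φ = 51.312°, λ = -127.448°.
Leg 2: from (51.312°, -127.448°), δ = 1574.4/6371.0088 = 0.247119 rad, θ = 193° → φ = 37.436°, λ = -131.422°.
Leg 3: from (37.436°, -131.422°), δ = 4783/6371.0088 = 0.750745 rad, θ = 169° → φ = -5.006°, λ = -123.914°.

latitude -5.006°, longitude -123.914°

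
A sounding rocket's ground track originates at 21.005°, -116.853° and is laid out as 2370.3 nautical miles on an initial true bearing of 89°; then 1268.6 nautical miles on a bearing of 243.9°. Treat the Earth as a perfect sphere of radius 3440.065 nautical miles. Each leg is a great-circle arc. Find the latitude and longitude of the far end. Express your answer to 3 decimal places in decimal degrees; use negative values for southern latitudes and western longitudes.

latitude 6.651°, longitude -94.297°

Apply the spherical direct solution leg by leg, carrying full precision between legs.
Leg 1: from (21.005°, -116.853°), δ = 2370.3/3440.065 = 0.689028 rad, θ = 89° → φ = 16.680°, λ = -75.277°.
Leg 2: from (16.680°, -75.277°), δ = 1268.6/3440.065 = 0.368772 rad, θ = 243.9° → φ = 6.651°, λ = -94.297°.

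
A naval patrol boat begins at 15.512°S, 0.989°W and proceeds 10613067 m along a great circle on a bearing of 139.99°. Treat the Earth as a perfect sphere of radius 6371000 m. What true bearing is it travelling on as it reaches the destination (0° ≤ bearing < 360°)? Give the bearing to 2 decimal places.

The arc subtends δ = 10613067/6371000 = 1.665840 rad at the centre.
Start latitude φ₁ = -0.270735 rad; initial bearing θ = 2.443286 rad.
Applying the spherical law of cosines for sides, sin φ₂ = sin φ₁ cos δ + cos φ₁ sin δ cos θ = -0.709322, so φ₂ = -45.180°.
Then Δλ = atan2(0.616707, -0.284602) = 2.003161 rad, from sin θ sin δ cos φ₁ over cos δ − sin φ₁ sin φ₂.
Hence λ₂ = -0.989° + 114.773° = 113.784°.
The forward bearing on arrival equals the back-azimuth from the destination plus 180°.
Back-azimuth from P₂ (-45.18°, 113.78°) to P₁ (-15.51°, -0.99°), with Δλ' = λ₁ − λ₂ = -114.77°: atan2( sin Δλ' cos φ₁ , cos φ₂ sin φ₁ − sin φ₂ cos φ₁ cos Δλ' ) = 241.51°.
Final bearing = (241.51° + 180°) mod 360° = 61.51°.

final bearing 61.51°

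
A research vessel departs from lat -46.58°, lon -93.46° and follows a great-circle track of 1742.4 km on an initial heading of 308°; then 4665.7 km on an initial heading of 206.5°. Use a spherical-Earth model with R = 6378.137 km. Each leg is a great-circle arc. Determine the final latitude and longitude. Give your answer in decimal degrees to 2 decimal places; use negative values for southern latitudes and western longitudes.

latitude -66.96°, longitude -158.27°

Apply the spherical direct solution leg by leg, carrying full precision between legs.
Leg 1: from (-46.58°, -93.46°), δ = 1742.4/6378.137 = 0.273183 rad, θ = 308° → φ = -35.82°, λ = -108.66°.
Leg 2: from (-35.82°, -108.66°), δ = 4665.7/6378.137 = 0.731515 rad, θ = 206.5° → φ = -66.96°, λ = -158.27°.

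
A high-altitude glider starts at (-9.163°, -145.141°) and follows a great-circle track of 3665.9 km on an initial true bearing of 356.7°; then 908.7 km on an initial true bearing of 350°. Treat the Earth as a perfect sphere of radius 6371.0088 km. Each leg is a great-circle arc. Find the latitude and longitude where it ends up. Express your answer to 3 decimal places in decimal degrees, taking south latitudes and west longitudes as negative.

Apply the spherical direct solution leg by leg, carrying full precision between legs.
Leg 1: from (-9.163°, -145.141°), δ = 3665.9/6371.0088 = 0.575403 rad, θ = 356.7° → φ = 23.749°, λ = -147.102°.
Leg 2: from (23.749°, -147.102°), δ = 908.7/6371.0088 = 0.142630 rad, θ = 350° → φ = 31.788°, λ = -148.766°.

latitude 31.788°, longitude -148.766°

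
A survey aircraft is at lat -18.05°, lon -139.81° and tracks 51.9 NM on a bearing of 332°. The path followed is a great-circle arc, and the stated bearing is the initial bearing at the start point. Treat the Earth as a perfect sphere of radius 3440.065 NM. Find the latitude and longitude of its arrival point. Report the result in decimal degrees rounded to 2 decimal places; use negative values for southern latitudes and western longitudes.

latitude -17.29°, longitude -140.24°

δ = 51.9/3440.065 = 0.015087 rad (0.8644°).
Converting: φ₁ = -0.315032 rad, θ = 5.794493 rad.
Applying the spherical law of cosines for sides, sin φ₂ = sin φ₁ cos δ + cos φ₁ sin δ cos θ = -0.297147, so φ₂ = -17.29°.
Δλ = atan2( sin θ sin δ cos φ₁ , cos δ − sin φ₁ sin φ₂ ) = atan2(-0.006734, 0.907816) = -0.007418 rad = -0.43°.
λ₂ = λ₁ + Δλ = -140.24°.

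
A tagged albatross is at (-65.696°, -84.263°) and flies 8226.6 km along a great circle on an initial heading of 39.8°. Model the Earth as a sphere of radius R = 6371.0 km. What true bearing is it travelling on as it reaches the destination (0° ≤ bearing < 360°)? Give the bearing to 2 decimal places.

final bearing 15.30°

Central angle δ = d/R = 1.291257 rad.
With φ₁ = -65.696° = -1.146612 rad and θ = 39.8° = 0.694641 rad:
Applying the spherical law of cosines for sides, sin φ₂ = sin φ₁ cos δ + cos φ₁ sin δ cos θ = 0.052474, so φ₂ = 3.008°.
Then Δλ = atan2(0.253228, 0.323737) = 0.663796 rad, from sin θ sin δ cos φ₁ over cos δ − sin φ₁ sin φ₂.
λ₂ = λ₁ + Δλ = -46.230°.
The forward bearing on arrival equals the back-azimuth from the destination plus 180°.
Back-azimuth from P₂ (3.01°, -46.23°) to P₁ (-65.70°, -84.26°), with Δλ' = λ₁ − λ₂ = -38.03°: atan2( sin Δλ' cos φ₁ , cos φ₂ sin φ₁ − sin φ₂ cos φ₁ cos Δλ' ) = 195.30°.
Final bearing = (195.30° + 180°) mod 360° = 15.30°.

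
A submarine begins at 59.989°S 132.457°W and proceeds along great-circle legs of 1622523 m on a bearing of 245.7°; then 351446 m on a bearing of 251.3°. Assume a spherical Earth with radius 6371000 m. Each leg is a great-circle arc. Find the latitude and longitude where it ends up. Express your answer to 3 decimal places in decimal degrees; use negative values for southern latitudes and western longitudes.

latitude -63.710°, longitude -169.444°

Apply the spherical direct solution leg by leg, carrying full precision between legs.
Leg 1: from (-59.989°, -132.457°), δ = 1622523/6371000 = 0.254673 rad, θ = 245.7° → φ = -62.855°, λ = -162.673°.
Leg 2: from (-62.855°, -162.673°), δ = 351446/6371000 = 0.055163 rad, θ = 251.3° → φ = -63.710°, λ = -169.444°.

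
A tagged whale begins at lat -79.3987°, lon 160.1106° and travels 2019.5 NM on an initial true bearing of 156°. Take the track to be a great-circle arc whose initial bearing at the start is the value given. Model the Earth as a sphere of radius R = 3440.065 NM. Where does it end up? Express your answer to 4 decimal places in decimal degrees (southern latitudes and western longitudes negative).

The arc subtends δ = 2019.5/3440.065 = 0.587053 rad at the centre.
With φ₁ = -79.3987° = -1.385769 rad and θ = 156° = 2.722714 rad:
sin φ₂ = sin φ₁ cos δ + cos φ₁ sin δ cos θ = (-0.982931)(0.832577) + (0.183974)(0.553910)(-0.913545) = -0.911460
φ₂ = asin(-0.911460) = -1.146820 rad = -65.7079°.
Δλ = atan2( sin θ sin δ cos φ₁ , cos δ − sin φ₁ sin φ₂ ) = atan2(0.041448, -0.063326) = 2.562043 rad = 146.7943°.
λ₂ = 160.1106° + 146.7943° = 306.9049°, normalized to (−180°, 180°] → -53.0951°.

latitude -65.7079°, longitude -53.0951°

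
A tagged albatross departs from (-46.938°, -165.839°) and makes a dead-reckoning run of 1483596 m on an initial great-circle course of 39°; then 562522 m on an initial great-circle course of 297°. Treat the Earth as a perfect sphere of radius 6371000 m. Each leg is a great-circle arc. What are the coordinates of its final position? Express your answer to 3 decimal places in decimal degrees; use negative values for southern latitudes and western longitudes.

Apply the spherical direct solution leg by leg, carrying full precision between legs.
Leg 1: from (-46.938°, -165.839°), δ = 1483596/6371000 = 0.232867 rad, θ = 39° → φ = -36.047°, λ = -155.492°.
Leg 2: from (-36.047°, -155.492°), δ = 562522/6371000 = 0.088294 rad, θ = 297° → φ = -33.627°, λ = -160.906°.

latitude -33.627°, longitude -160.906°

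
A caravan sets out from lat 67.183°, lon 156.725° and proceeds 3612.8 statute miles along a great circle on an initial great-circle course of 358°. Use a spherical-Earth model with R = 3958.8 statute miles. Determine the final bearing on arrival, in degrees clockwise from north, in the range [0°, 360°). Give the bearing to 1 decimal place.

The arc subtends δ = 3612.8/3958.8 = 0.912600 rad at the centre.
Start latitude φ₁ = 1.172565 rad; initial bearing θ = 6.248279 rad.
Applying the spherical law of cosines for sides, sin φ₂ = sin φ₁ cos δ + cos φ₁ sin δ cos θ = 0.870417, so φ₂ = 60.507°.
For the longitude increment, Δλ = atan2( sin θ sin δ cos φ₁, cos δ − sin φ₁ sin φ₂ ) = atan2(-0.010706, -0.190614) = -176.785°.
Hence λ₂ = 156.725° + -176.785° = -20.060°.
The forward bearing on arrival equals the back-azimuth from the destination plus 180°.
Back-azimuth from P₂ (60.5°, -20.1°) to P₁ (67.2°, 156.7°), with Δλ' = λ₁ − λ₂ = 176.8°: atan2( sin Δλ' cos φ₁ , cos φ₂ sin φ₁ − sin φ₂ cos φ₁ cos Δλ' ) = 1.6°.
Final bearing = (1.6° + 180°) mod 360° = 181.6°.

final bearing 181.6°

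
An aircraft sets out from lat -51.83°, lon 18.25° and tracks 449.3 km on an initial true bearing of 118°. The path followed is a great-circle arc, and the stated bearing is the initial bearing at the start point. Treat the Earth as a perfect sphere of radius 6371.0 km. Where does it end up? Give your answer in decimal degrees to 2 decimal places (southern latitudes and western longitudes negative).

Central angle δ = d/R = 0.070523 rad.
Start latitude φ₁ = -0.904604 rad; initial bearing θ = 2.059489 rad.
Destination latitude: φ₂ = arcsin( sin φ₁ cos δ + cos φ₁ sin δ cos θ ) = arcsin(-0.804670) = -53.58°.
For the longitude increment, Δλ = atan2( sin θ sin δ cos φ₁, cos δ − sin φ₁ sin φ₂ ) = atan2(0.038449, 0.364898) = 6.02°.
λ₂ = 18.25° + 6.02° = 24.27°.

latitude -53.58°, longitude 24.27°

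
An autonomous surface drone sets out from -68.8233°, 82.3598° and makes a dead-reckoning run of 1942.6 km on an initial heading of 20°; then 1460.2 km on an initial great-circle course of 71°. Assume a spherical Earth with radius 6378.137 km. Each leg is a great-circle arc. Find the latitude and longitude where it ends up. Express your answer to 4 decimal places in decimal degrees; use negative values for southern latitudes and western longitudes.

latitude -46.1941°, longitude 110.0031°

Apply the spherical direct solution leg by leg, carrying full precision between legs.
Leg 1: from (-68.8233°, 82.3598°), δ = 1942.6/6378.137 = 0.304572 rad, θ = 20° → φ = -51.9763°, λ = 91.9446°.
Leg 2: from (-51.9763°, 91.9446°), δ = 1460.2/6378.137 = 0.228938 rad, θ = 71° → φ = -46.1941°, λ = 110.0031°.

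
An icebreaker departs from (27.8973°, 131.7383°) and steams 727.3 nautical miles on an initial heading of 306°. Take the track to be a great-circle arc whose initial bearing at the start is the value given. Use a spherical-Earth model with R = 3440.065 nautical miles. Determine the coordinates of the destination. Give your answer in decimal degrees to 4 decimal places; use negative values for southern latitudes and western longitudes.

δ = 727.3/3440.065 = 0.211420 rad (12.1135°).
With φ₁ = 27.8973° = 0.486900 rad and θ = 306° = 5.340708 rad:
sin φ₂ = sin φ₁ cos δ + cos φ₁ sin δ cos θ = (0.467888)(0.977734) + (0.883788)(0.209849)(0.587785) = 0.566482
φ₂ = asin(0.566482) = 0.602230 rad = 34.5053°.
Δλ = atan2( sin θ sin δ cos φ₁ , cos δ − sin φ₁ sin φ₂ ) = atan2(-0.150042, 0.712684) = -0.207500 rad = -11.8889°.
λ₂ = 131.7383° + -11.8889° = 119.8494°.

latitude 34.5053°, longitude 119.8494°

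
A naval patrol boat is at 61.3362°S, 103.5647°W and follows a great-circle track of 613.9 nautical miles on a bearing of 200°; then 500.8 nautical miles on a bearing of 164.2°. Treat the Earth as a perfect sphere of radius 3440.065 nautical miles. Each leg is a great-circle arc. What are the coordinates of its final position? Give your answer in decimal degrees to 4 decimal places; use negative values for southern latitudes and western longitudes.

Apply the spherical direct solution leg by leg, carrying full precision between legs.
Leg 1: from (-61.3362°, -103.5647°), δ = 613.9/3440.065 = 0.178456 rad, θ = 200° → φ = -70.6524°, λ = -114.1241°.
Leg 2: from (-70.6524°, -114.1241°), δ = 500.8/3440.065 = 0.145579 rad, θ = 164.2° → φ = -78.4612°, λ = -102.7356°.

latitude -78.4612°, longitude -102.7356°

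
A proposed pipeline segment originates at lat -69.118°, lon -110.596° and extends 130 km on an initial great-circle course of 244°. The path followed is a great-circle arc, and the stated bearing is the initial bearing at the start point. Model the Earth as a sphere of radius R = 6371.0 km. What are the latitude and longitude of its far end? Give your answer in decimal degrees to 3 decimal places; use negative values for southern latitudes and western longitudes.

Angular distance δ = d/R = 130 / 6371 = 0.020405 rad.
Converting: φ₁ = -1.206337 rad, θ = 4.258603 rad.
sin φ₂ = sin φ₁ cos δ + cos φ₁ sin δ cos θ = (-0.934317)(0.999792) + (0.356444)(0.020404)(-0.438371) = -0.937310
φ₂ = asin(-0.937310) = -1.214830 rad = -69.605°.
Then Δλ = atan2(-0.006537, 0.124047) = -0.052646 rad, from sin θ sin δ cos φ₁ over cos δ − sin φ₁ sin φ₂.
λ₂ = λ₁ + Δλ = -113.612°.

latitude -69.605°, longitude -113.612°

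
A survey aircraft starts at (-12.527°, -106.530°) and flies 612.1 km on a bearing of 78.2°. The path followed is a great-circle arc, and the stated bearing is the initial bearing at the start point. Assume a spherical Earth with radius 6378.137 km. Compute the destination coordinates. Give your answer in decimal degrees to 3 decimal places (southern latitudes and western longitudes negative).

δ = 612.1/6378.137 = 0.095968 rad (5.4986°).
Start latitude φ₁ = -0.218637 rad; initial bearing θ = 1.364847 rad.
Applying the spherical law of cosines for sides, sin φ₂ = sin φ₁ cos δ + cos φ₁ sin δ cos θ = -0.196773, so φ₂ = -11.348°.
For the longitude increment, Δλ = atan2( sin θ sin δ cos φ₁, cos δ − sin φ₁ sin φ₂ ) = atan2(0.091563, 0.952719) = 5.490°.
λ₂ = -106.530° + 5.490° = -101.040°.

latitude -11.348°, longitude -101.040°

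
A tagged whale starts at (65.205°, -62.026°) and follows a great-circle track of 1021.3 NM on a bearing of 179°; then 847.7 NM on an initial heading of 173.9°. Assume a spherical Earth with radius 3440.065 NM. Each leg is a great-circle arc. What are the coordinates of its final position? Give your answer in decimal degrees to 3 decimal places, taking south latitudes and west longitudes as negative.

Apply the spherical direct solution leg by leg, carrying full precision between legs.
Leg 1: from (65.205°, -62.026°), δ = 1021.3/3440.065 = 0.296884 rad, θ = 179° → φ = 48.196°, λ = -61.587°.
Leg 2: from (48.196°, -61.587°), δ = 847.7/3440.065 = 0.246420 rad, θ = 173.9° → φ = 34.141°, λ = -59.792°.

latitude 34.141°, longitude -59.792°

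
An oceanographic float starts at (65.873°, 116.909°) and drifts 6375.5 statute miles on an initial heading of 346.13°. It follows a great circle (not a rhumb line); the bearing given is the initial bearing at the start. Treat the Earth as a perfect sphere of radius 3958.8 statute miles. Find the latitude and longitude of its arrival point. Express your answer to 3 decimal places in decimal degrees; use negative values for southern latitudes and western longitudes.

Central angle δ = d/R = 1.610463 rad.
Start latitude φ₁ = 1.149701 rad; initial bearing θ = 6.041108 rad.
Applying the spherical law of cosines for sides, sin φ₂ = sin φ₁ cos δ + cos φ₁ sin δ cos θ = 0.360338, so φ₂ = 21.121°.
Δλ = atan2( sin θ sin δ cos φ₁ , cos δ − sin φ₁ sin φ₂ ) = atan2(-0.097911, -0.368516) = -2.881902 rad = -165.121°.
Hence λ₂ = 116.909° + -165.121° = -48.212°.

latitude 21.121°, longitude -48.212°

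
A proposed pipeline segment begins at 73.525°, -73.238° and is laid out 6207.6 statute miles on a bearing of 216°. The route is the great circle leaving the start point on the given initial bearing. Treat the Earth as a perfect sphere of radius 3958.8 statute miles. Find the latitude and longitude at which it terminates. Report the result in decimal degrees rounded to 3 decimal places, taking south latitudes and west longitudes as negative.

δ = 6207.6/3958.8 = 1.568051 rad (89.8427°).
With φ₁ = 73.525° = 1.283253 rad and θ = 216° = 3.769911 rad:
sin φ₂ = sin φ₁ cos δ + cos φ₁ sin δ cos θ = (0.958944)(0.002745) + (0.283597)(0.999996)(-0.809017) = -0.226801
φ₂ = asin(-0.226801) = -0.228792 rad = -13.109°.
Δλ = atan2( sin θ sin δ cos φ₁ , cos δ − sin φ₁ sin φ₂ ) = atan2(-0.166693, 0.220235) = -0.647896 rad = -37.122°.
λ₂ = λ₁ + Δλ = -110.360°.

latitude -13.109°, longitude -110.360°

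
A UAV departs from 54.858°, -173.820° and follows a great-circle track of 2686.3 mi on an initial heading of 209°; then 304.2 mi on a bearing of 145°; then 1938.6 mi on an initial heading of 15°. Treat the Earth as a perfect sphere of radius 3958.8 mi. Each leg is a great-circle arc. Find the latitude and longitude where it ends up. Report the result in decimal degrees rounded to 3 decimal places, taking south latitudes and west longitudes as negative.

Apply the spherical direct solution leg by leg, carrying full precision between legs.
Leg 1: from (54.858°, -173.820°), δ = 2686.3/3958.8 = 0.678564 rad, θ = 209° → φ = 18.698°, λ = 167.441°.
Leg 2: from (18.698°, 167.441°), δ = 304.2/3958.8 = 0.076841 rad, θ = 145° → φ = 15.075°, λ = 170.054°.
Leg 3: from (15.075°, 170.054°), δ = 1938.6/3958.8 = 0.489694 rad, θ = 15° → φ = 41.929°, λ = 179.472°.

latitude 41.929°, longitude 179.472°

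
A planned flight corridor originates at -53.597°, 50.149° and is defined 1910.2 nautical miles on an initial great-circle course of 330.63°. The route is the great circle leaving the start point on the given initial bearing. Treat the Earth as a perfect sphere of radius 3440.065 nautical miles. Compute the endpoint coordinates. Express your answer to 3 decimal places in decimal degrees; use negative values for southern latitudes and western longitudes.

Central angle δ = d/R = 0.555280 rad.
Converting: φ₁ = -0.935444 rad, θ = 5.770582 rad.
Destination latitude: φ₂ = arcsin( sin φ₁ cos δ + cos φ₁ sin δ cos θ ) = arcsin(-0.411285) = -24.286°.
For the longitude increment, Δλ = atan2( sin θ sin δ cos φ₁, cos δ − sin φ₁ sin φ₂ ) = atan2(-0.153442, 0.518725) = -16.479°.
λ₂ = 50.149° + -16.479° = 33.670°.

latitude -24.286°, longitude 33.670°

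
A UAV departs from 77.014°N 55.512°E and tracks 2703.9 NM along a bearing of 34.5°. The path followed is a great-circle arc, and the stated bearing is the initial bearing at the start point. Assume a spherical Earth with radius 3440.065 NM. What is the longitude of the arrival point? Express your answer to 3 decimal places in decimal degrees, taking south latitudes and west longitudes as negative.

longitude -168.877°

Angular distance δ = d/R = 2703.9 / 3440.065 = 0.786003 rad.
Converting: φ₁ = 1.344148 rad, θ = 0.602139 rad.
Destination latitude: φ₂ = arcsin( sin φ₁ cos δ + cos φ₁ sin δ cos θ ) = arcsin(0.819635) = 55.048°.
Then Δλ = atan2(0.090054, -0.091994) = 2.366850 rad, from sin θ sin δ cos φ₁ over cos δ − sin φ₁ sin φ₂.
λ₂ = 55.512° + 135.611° = 191.123°, normalized to (−180°, 180°] → -168.877°.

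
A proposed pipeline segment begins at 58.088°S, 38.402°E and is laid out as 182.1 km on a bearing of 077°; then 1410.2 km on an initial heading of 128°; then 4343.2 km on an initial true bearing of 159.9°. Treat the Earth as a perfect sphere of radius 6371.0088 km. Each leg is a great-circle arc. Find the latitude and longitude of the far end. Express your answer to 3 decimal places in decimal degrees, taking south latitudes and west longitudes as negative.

latitude -73.373°, longitude -164.783°

Apply the spherical direct solution leg by leg, carrying full precision between legs.
Leg 1: from (-58.088°, 38.402°), δ = 182.1/6371.0088 = 0.028583 rad, θ = 77° → φ = -57.684°, λ = 41.388°.
Leg 2: from (-57.684°, 41.388°), δ = 1410.2/6371.0088 = 0.221346 rad, θ = 128° → φ = -63.735°, λ = 64.401°.
Leg 3: from (-63.735°, 64.401°), δ = 4343.2/6371.0088 = 0.681713 rad, θ = 159.9° → φ = -73.373°, λ = -164.783°.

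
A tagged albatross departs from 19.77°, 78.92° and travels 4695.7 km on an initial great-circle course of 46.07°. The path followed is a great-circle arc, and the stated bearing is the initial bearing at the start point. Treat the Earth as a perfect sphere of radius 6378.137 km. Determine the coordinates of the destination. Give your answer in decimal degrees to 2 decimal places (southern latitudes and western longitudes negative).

Angular distance δ = d/R = 4695.7 / 6378.137 = 0.736218 rad.
Start latitude φ₁ = 0.345052 rad; initial bearing θ = 0.804073 rad.
Destination latitude: φ₂ = arcsin( sin φ₁ cos δ + cos φ₁ sin δ cos θ ) = arcsin(0.689051) = 43.56°.
Then Δλ = atan2(0.455095, 0.507945) = 0.730575 rad, from sin θ sin δ cos φ₁ over cos δ − sin φ₁ sin φ₂.
λ₂ = λ₁ + Δλ = 120.78°.

latitude 43.56°, longitude 120.78°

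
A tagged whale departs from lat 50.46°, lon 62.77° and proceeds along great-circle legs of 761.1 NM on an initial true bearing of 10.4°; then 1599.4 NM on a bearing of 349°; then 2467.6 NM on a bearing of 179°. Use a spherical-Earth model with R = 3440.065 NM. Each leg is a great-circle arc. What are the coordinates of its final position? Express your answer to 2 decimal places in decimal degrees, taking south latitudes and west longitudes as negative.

Apply the spherical direct solution leg by leg, carrying full precision between legs.
Leg 1: from (50.46°, 62.77°), δ = 761.1/3440.065 = 0.221246 rad, θ = 10.4° → φ = 62.85°, λ = 67.75°.
Leg 2: from (62.85°, 67.75°), δ = 1599.4/3440.065 = 0.464933 rad, θ = 349° → φ = 85.00°, λ = -11.46°.
Leg 3: from (85.00°, -11.46°), δ = 2467.6/3440.065 = 0.717312 rad, θ = 179° → φ = 43.91°, λ = -10.55°.

latitude 43.91°, longitude -10.55°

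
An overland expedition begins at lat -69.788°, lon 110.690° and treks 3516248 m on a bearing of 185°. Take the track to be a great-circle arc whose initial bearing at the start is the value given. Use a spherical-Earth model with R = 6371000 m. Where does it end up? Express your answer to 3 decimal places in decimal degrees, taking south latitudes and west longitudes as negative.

latitude -78.392°, longitude -56.184°

Angular distance δ = d/R = 3516248 / 6371000 = 0.551915 rad.
Converting: φ₁ = -1.218030 rad, θ = 3.228859 rad.
Applying the spherical law of cosines for sides, sin φ₂ = sin φ₁ cos δ + cos φ₁ sin δ cos θ = -0.979546, so φ₂ = -78.392°.
Δλ = atan2( sin θ sin δ cos φ₁ , cos δ − sin φ₁ sin φ₂ ) = atan2(-0.015788, -0.067704) = -2.912492 rad = -166.874°.
λ₂ = λ₁ + Δλ = -56.184°.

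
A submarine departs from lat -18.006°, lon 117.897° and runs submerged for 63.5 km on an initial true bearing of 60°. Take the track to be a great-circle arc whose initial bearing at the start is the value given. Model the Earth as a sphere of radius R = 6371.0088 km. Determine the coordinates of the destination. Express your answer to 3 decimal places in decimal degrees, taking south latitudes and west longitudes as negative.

δ = 63.5/6371.0088 = 0.009967 rad (0.5711°).
Converting: φ₁ = -0.314264 rad, θ = 1.047198 rad.
Applying the spherical law of cosines for sides, sin φ₂ = sin φ₁ cos δ + cos φ₁ sin δ cos θ = -0.304362, so φ₂ = -17.720°.
Then Δλ = atan2(0.008209, 0.905867) = 0.009062 rad, from sin θ sin δ cos φ₁ over cos δ − sin φ₁ sin φ₂.
Hence λ₂ = 117.897° + 0.519° = 118.416°.

latitude -17.720°, longitude 118.416°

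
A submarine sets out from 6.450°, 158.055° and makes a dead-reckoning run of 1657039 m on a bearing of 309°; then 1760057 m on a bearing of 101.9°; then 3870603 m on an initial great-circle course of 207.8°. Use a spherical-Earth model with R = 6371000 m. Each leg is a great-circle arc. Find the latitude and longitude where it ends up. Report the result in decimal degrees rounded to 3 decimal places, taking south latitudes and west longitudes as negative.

Apply the spherical direct solution leg by leg, carrying full precision between legs.
Leg 1: from (6.450°, 158.055°), δ = 1657039/6371000 = 0.260091 rad, θ = 309° → φ = 15.627°, λ = 146.077°.
Leg 2: from (15.627°, 146.077°), δ = 1760057/6371000 = 0.276261 rad, θ = 101.9° → φ = 11.829°, λ = 161.902°.
Leg 3: from (11.829°, 161.902°), δ = 3870603/6371000 = 0.607535 rad, θ = 207.8° → φ = -19.021°, λ = 145.545°.

latitude -19.021°, longitude 145.545°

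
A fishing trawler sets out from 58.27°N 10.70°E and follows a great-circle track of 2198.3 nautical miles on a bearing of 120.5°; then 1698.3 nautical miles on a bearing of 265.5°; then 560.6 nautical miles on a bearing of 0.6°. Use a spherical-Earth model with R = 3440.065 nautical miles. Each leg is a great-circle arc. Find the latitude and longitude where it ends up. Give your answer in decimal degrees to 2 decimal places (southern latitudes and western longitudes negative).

latitude 34.76°, longitude 16.38°

Apply the spherical direct solution leg by leg, carrying full precision between legs.
Leg 1: from (58.27°, 10.70°), δ = 2198.3/3440.065 = 0.639029 rad, θ = 120.5° → φ = 31.57°, λ = 47.80°.
Leg 2: from (31.57°, 47.80°), δ = 1698.3/3440.065 = 0.493683 rad, θ = 265.5° → φ = 25.42°, λ = 16.26°.
Leg 3: from (25.42°, 16.26°), δ = 560.6/3440.065 = 0.162962 rad, θ = 0.6° → φ = 34.76°, λ = 16.38°.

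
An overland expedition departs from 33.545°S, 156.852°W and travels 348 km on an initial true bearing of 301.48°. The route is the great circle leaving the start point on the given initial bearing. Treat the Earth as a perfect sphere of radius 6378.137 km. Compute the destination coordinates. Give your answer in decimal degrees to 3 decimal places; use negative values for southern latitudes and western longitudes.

latitude -31.873°, longitude -159.991°

Central angle δ = d/R = 0.054561 rad.
With φ₁ = -33.545° = -0.585471 rad and θ = 301.48° = 5.261819 rad:
Destination latitude: φ₂ = arcsin( sin φ₁ cos δ + cos φ₁ sin δ cos θ ) = arcsin(-0.528034) = -31.873°.
For the longitude increment, Δλ = atan2( sin θ sin δ cos φ₁, cos δ − sin φ₁ sin φ₂ ) = atan2(-0.038762, 0.706724) = -3.139°.
Hence λ₂ = -156.852° + -3.139° = -159.991°.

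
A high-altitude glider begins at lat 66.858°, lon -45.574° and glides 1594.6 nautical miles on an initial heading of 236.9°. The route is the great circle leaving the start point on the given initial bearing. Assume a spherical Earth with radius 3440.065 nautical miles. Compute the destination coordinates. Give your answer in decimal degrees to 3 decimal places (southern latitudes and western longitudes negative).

latitude 46.597°, longitude -78.606°

Central angle δ = d/R = 0.463538 rad.
Converting: φ₁ = 1.166892 rad, θ = 4.134685 rad.
Applying the spherical law of cosines for sides, sin φ₂ = sin φ₁ cos δ + cos φ₁ sin δ cos θ = 0.726539, so φ₂ = 46.597°.
Then Δλ = atan2(-0.147205, 0.226399) = -0.576517 rad, from sin θ sin δ cos φ₁ over cos δ − sin φ₁ sin φ₂.
λ₂ = -45.574° + -33.032° = -78.606°.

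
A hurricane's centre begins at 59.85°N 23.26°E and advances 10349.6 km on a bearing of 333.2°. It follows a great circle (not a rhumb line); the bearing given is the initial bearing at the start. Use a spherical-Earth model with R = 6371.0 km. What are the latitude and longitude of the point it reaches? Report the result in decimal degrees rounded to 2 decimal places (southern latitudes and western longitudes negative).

latitude 23.66°, longitude -127.30°

δ = 10349.6/6371 = 1.624486 rad (93.0762°).
Converting: φ₁ = 1.044580 rad, θ = 5.815437 rad.
Applying the spherical law of cosines for sides, sin φ₂ = sin φ₁ cos δ + cos φ₁ sin δ cos θ = 0.401265, so φ₂ = 23.66°.
Δλ = atan2( sin θ sin δ cos φ₁ , cos δ − sin φ₁ sin φ₂ ) = atan2(-0.226134, -0.400643) = -2.627740 rad = -150.56°.
λ₂ = 23.26° + -150.56° = -127.30°.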